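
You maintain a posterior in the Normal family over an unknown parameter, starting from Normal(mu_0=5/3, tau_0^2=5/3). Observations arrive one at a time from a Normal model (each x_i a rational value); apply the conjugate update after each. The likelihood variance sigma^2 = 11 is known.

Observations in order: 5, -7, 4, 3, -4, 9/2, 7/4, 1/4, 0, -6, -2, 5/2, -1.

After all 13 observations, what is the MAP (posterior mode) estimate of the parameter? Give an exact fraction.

obs 1: x=5 → posterior Normal(40/19, 55/38)
obs 2: x=-7 → posterior Normal(45/43, 55/43)
obs 3: x=4 → posterior Normal(65/48, 55/48)
obs 4: x=3 → posterior Normal(80/53, 55/53)
obs 5: x=-4 → posterior Normal(30/29, 55/58)
obs 6: x=9/2 → posterior Normal(55/42, 55/63)
obs 7: x=7/4 → posterior Normal(365/272, 55/68)
obs 8: x=1/4 → posterior Normal(185/146, 55/73)
obs 9: x=0 → posterior Normal(185/156, 55/78)
obs 10: x=-6 → posterior Normal(125/166, 55/83)
obs 11: x=-2 → posterior Normal(105/176, 5/8)
obs 12: x=5/2 → posterior Normal(65/93, 55/93)
obs 13: x=-1 → posterior Normal(30/49, 55/98)

30/49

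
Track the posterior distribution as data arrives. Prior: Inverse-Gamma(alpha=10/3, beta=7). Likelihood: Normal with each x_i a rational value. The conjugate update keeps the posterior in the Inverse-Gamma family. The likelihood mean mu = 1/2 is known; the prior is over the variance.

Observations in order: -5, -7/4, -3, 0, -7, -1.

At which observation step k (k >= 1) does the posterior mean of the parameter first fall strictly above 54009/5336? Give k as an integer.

obs 1: x=-5 → posterior Inverse-Gamma(23/6, 177/8)
obs 2: x=-7/4 → posterior Inverse-Gamma(13/3, 789/32)
obs 3: x=-3 → posterior Inverse-Gamma(29/6, 985/32)
obs 4: x=0 → posterior Inverse-Gamma(16/3, 989/32)
obs 5: x=-7 → posterior Inverse-Gamma(35/6, 1889/32)
obs 6: x=-1 → posterior Inverse-Gamma(19/3, 1925/32)

k = 5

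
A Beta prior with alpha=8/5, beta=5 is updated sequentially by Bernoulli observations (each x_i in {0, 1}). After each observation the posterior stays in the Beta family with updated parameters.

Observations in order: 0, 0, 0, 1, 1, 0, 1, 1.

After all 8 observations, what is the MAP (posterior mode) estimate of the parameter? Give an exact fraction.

23/63

obs 1: x=0 → posterior Beta(8/5, 6)
obs 2: x=0 → posterior Beta(8/5, 7)
obs 3: x=0 → posterior Beta(8/5, 8)
obs 4: x=1 → posterior Beta(13/5, 8)
obs 5: x=1 → posterior Beta(18/5, 8)
obs 6: x=0 → posterior Beta(18/5, 9)
obs 7: x=1 → posterior Beta(23/5, 9)
obs 8: x=1 → posterior Beta(28/5, 9)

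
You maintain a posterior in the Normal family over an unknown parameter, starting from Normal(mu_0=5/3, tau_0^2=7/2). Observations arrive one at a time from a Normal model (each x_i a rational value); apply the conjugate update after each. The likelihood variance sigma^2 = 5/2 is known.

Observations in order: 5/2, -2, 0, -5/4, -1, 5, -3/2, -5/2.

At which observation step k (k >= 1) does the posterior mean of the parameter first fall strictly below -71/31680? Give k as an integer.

k = 5

obs 1: x=5/2 → posterior Normal(155/72, 35/24)
obs 2: x=-2 → posterior Normal(71/114, 35/38)
obs 3: x=0 → posterior Normal(71/156, 35/52)
obs 4: x=-5/4 → posterior Normal(37/396, 35/66)
obs 5: x=-1 → posterior Normal(-47/480, 7/16)
obs 6: x=5 → posterior Normal(373/564, 35/94)
obs 7: x=-3/2 → posterior Normal(247/648, 35/108)
obs 8: x=-5/2 → posterior Normal(37/732, 35/122)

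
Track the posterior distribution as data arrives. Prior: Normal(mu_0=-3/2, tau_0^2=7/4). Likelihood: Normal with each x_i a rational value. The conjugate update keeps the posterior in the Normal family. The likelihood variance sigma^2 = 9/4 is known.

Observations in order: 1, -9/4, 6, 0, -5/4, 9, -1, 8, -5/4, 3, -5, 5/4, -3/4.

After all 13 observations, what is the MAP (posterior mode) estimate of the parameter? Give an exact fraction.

obs 1: x=1 → posterior Normal(-13/32, 63/64)
obs 2: x=-9/4 → posterior Normal(-89/92, 63/92)
obs 3: x=6 → posterior Normal(79/120, 21/40)
obs 4: x=0 → posterior Normal(79/148, 63/148)
obs 5: x=-5/4 → posterior Normal(1/4, 63/176)
obs 6: x=9 → posterior Normal(74/51, 21/68)
obs 7: x=-1 → posterior Normal(67/58, 63/232)
obs 8: x=8 → posterior Normal(123/65, 63/260)
obs 9: x=-5/4 → posterior Normal(457/288, 7/32)
obs 10: x=3 → posterior Normal(541/316, 63/316)
obs 11: x=-5 → posterior Normal(401/344, 63/344)
obs 12: x=5/4 → posterior Normal(109/93, 21/124)
obs 13: x=-3/4 → posterior Normal(83/80, 63/400)

83/80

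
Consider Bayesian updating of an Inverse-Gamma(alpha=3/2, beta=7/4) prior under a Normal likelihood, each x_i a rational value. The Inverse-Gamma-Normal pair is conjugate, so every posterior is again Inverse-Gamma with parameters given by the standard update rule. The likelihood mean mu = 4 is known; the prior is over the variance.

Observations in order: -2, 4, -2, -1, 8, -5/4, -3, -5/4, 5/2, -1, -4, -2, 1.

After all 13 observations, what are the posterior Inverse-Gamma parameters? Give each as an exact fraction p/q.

obs 1: x=-2 → posterior Inverse-Gamma(2, 79/4)
obs 2: x=4 → posterior Inverse-Gamma(5/2, 79/4)
obs 3: x=-2 → posterior Inverse-Gamma(3, 151/4)
obs 4: x=-1 → posterior Inverse-Gamma(7/2, 201/4)
obs 5: x=8 → posterior Inverse-Gamma(4, 233/4)
obs 6: x=-5/4 → posterior Inverse-Gamma(9/2, 2305/32)
obs 7: x=-3 → posterior Inverse-Gamma(5, 3089/32)
obs 8: x=-5/4 → posterior Inverse-Gamma(11/2, 1765/16)
obs 9: x=5/2 → posterior Inverse-Gamma(6, 1783/16)
obs 10: x=-1 → posterior Inverse-Gamma(13/2, 1983/16)
obs 11: x=-4 → posterior Inverse-Gamma(7, 2495/16)
obs 12: x=-2 → posterior Inverse-Gamma(15/2, 2783/16)
obs 13: x=1 → posterior Inverse-Gamma(8, 2855/16)

alpha=8, beta=2855/16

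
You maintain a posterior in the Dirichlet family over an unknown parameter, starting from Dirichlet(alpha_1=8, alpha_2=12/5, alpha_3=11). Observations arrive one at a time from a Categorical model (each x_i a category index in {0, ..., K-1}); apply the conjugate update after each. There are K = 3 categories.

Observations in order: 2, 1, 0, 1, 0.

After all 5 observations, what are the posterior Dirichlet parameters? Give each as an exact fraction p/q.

obs 1: x=2 → posterior Dirichlet(8, 12/5, 12)
obs 2: x=1 → posterior Dirichlet(8, 17/5, 12)
obs 3: x=0 → posterior Dirichlet(9, 17/5, 12)
obs 4: x=1 → posterior Dirichlet(9, 22/5, 12)
obs 5: x=0 → posterior Dirichlet(10, 22/5, 12)

alpha_1=10, alpha_2=22/5, alpha_3=12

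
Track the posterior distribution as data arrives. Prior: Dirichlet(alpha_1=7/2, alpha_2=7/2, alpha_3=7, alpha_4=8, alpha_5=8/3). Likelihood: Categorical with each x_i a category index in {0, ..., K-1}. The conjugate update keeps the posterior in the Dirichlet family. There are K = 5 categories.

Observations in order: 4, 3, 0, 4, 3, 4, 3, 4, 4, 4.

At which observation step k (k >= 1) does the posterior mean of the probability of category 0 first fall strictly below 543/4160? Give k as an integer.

k = 10

obs 1: x=4 → posterior Dirichlet(7/2, 7/2, 7, 8, 11/3)
obs 2: x=3 → posterior Dirichlet(7/2, 7/2, 7, 9, 11/3)
obs 3: x=0 → posterior Dirichlet(9/2, 7/2, 7, 9, 11/3)
obs 4: x=4 → posterior Dirichlet(9/2, 7/2, 7, 9, 14/3)
obs 5: x=3 → posterior Dirichlet(9/2, 7/2, 7, 10, 14/3)
obs 6: x=4 → posterior Dirichlet(9/2, 7/2, 7, 10, 17/3)
obs 7: x=3 → posterior Dirichlet(9/2, 7/2, 7, 11, 17/3)
obs 8: x=4 → posterior Dirichlet(9/2, 7/2, 7, 11, 20/3)
obs 9: x=4 → posterior Dirichlet(9/2, 7/2, 7, 11, 23/3)
obs 10: x=4 → posterior Dirichlet(9/2, 7/2, 7, 11, 26/3)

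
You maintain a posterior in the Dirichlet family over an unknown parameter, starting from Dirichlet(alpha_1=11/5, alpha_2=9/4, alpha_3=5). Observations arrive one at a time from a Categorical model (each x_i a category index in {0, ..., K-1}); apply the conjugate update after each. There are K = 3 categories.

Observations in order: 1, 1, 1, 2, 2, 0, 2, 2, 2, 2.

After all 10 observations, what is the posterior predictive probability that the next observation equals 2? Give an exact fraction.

220/389

obs 1: x=1 → posterior Dirichlet(11/5, 13/4, 5)
obs 2: x=1 → posterior Dirichlet(11/5, 17/4, 5)
obs 3: x=1 → posterior Dirichlet(11/5, 21/4, 5)
obs 4: x=2 → posterior Dirichlet(11/5, 21/4, 6)
obs 5: x=2 → posterior Dirichlet(11/5, 21/4, 7)
obs 6: x=0 → posterior Dirichlet(16/5, 21/4, 7)
obs 7: x=2 → posterior Dirichlet(16/5, 21/4, 8)
obs 8: x=2 → posterior Dirichlet(16/5, 21/4, 9)
obs 9: x=2 → posterior Dirichlet(16/5, 21/4, 10)
obs 10: x=2 → posterior Dirichlet(16/5, 21/4, 11)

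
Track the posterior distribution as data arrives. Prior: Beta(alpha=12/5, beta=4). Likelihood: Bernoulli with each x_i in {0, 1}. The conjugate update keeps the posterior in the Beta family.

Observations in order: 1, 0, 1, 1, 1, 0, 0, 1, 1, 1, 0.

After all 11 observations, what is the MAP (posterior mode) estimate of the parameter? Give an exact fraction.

6/11

obs 1: x=1 → posterior Beta(17/5, 4)
obs 2: x=0 → posterior Beta(17/5, 5)
obs 3: x=1 → posterior Beta(22/5, 5)
obs 4: x=1 → posterior Beta(27/5, 5)
obs 5: x=1 → posterior Beta(32/5, 5)
obs 6: x=0 → posterior Beta(32/5, 6)
obs 7: x=0 → posterior Beta(32/5, 7)
obs 8: x=1 → posterior Beta(37/5, 7)
obs 9: x=1 → posterior Beta(42/5, 7)
obs 10: x=1 → posterior Beta(47/5, 7)
obs 11: x=0 → posterior Beta(47/5, 8)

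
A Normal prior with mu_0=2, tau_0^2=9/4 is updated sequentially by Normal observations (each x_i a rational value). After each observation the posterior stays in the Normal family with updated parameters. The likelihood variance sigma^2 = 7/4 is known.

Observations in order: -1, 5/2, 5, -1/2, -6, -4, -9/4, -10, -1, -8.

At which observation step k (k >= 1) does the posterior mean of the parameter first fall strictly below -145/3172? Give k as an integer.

k = 6

obs 1: x=-1 → posterior Normal(5/16, 63/64)
obs 2: x=5/2 → posterior Normal(11/10, 63/100)
obs 3: x=5 → posterior Normal(145/68, 63/136)
obs 4: x=-1/2 → posterior Normal(68/43, 63/172)
obs 5: x=-6 → posterior Normal(7/26, 63/208)
obs 6: x=-4 → posterior Normal(-22/61, 63/244)
obs 7: x=-9/4 → posterior Normal(-169/280, 9/40)
obs 8: x=-10 → posterior Normal(-529/316, 63/316)
obs 9: x=-1 → posterior Normal(-565/352, 63/352)
obs 10: x=-8 → posterior Normal(-853/388, 63/388)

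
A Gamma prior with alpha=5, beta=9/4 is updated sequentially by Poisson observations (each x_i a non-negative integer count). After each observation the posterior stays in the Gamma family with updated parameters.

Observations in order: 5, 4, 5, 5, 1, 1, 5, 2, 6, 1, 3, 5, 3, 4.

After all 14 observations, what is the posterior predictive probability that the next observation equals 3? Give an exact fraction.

obs 1: x=5 → posterior Gamma(10, 13/4)
obs 2: x=4 → posterior Gamma(14, 17/4)
obs 3: x=5 → posterior Gamma(19, 21/4)
obs 4: x=5 → posterior Gamma(24, 25/4)
obs 5: x=1 → posterior Gamma(25, 29/4)
obs 6: x=1 → posterior Gamma(26, 33/4)
obs 7: x=5 → posterior Gamma(31, 37/4)
obs 8: x=2 → posterior Gamma(33, 41/4)
obs 9: x=6 → posterior Gamma(39, 45/4)
obs 10: x=1 → posterior Gamma(40, 49/4)
obs 11: x=3 → posterior Gamma(43, 53/4)
obs 12: x=5 → posterior Gamma(48, 57/4)
obs 13: x=3 → posterior Gamma(51, 61/4)
obs 14: x=4 → posterior Gamma(55, 65/4)

9609237138862267753962025002298129876884727596058352604320134237170236701786052435636520385742187500000000/45003600706365572208795983787541952506331321486169475910099352833993898175976425450762936142179180387987641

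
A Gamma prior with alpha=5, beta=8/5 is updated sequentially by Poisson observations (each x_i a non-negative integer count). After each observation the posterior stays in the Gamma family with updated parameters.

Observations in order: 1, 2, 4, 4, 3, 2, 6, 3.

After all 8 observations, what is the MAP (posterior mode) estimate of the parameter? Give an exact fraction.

obs 1: x=1 → posterior Gamma(6, 13/5)
obs 2: x=2 → posterior Gamma(8, 18/5)
obs 3: x=4 → posterior Gamma(12, 23/5)
obs 4: x=4 → posterior Gamma(16, 28/5)
obs 5: x=3 → posterior Gamma(19, 33/5)
obs 6: x=2 → posterior Gamma(21, 38/5)
obs 7: x=6 → posterior Gamma(27, 43/5)
obs 8: x=3 → posterior Gamma(30, 48/5)

145/48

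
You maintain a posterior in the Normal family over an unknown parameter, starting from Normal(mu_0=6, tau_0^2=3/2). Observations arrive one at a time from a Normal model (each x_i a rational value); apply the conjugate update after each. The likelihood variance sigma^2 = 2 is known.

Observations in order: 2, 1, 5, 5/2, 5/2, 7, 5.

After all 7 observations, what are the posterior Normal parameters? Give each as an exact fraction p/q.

obs 1: x=2 → posterior Normal(30/7, 6/7)
obs 2: x=1 → posterior Normal(33/10, 3/5)
obs 3: x=5 → posterior Normal(48/13, 6/13)
obs 4: x=5/2 → posterior Normal(111/32, 3/8)
obs 5: x=5/2 → posterior Normal(63/19, 6/19)
obs 6: x=7 → posterior Normal(42/11, 3/11)
obs 7: x=5 → posterior Normal(99/25, 6/25)

mu_0=99/25, tau_0^2=6/25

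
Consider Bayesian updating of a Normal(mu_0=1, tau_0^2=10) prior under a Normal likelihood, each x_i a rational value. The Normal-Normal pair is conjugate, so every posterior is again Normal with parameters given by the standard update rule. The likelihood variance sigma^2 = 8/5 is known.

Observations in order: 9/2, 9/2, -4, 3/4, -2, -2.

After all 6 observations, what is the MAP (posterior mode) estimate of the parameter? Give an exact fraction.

obs 1: x=9/2 → posterior Normal(233/58, 40/29)
obs 2: x=9/2 → posterior Normal(229/54, 20/27)
obs 3: x=-4 → posterior Normal(129/79, 40/79)
obs 4: x=3/4 → posterior Normal(591/416, 5/13)
obs 5: x=-2 → posterior Normal(391/516, 40/129)
obs 6: x=-2 → posterior Normal(191/616, 20/77)

191/616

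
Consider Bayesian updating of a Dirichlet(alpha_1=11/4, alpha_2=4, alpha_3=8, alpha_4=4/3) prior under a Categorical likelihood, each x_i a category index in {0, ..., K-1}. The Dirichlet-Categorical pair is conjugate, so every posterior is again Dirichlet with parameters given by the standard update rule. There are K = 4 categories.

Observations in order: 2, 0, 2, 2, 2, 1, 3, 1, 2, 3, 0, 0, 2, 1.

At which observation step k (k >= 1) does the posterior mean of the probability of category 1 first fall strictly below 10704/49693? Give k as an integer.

k = 3

obs 1: x=2 → posterior Dirichlet(11/4, 4, 9, 4/3)
obs 2: x=0 → posterior Dirichlet(15/4, 4, 9, 4/3)
obs 3: x=2 → posterior Dirichlet(15/4, 4, 10, 4/3)
obs 4: x=2 → posterior Dirichlet(15/4, 4, 11, 4/3)
obs 5: x=2 → posterior Dirichlet(15/4, 4, 12, 4/3)
obs 6: x=1 → posterior Dirichlet(15/4, 5, 12, 4/3)
obs 7: x=3 → posterior Dirichlet(15/4, 5, 12, 7/3)
obs 8: x=1 → posterior Dirichlet(15/4, 6, 12, 7/3)
obs 9: x=2 → posterior Dirichlet(15/4, 6, 13, 7/3)
obs 10: x=3 → posterior Dirichlet(15/4, 6, 13, 10/3)
obs 11: x=0 → posterior Dirichlet(19/4, 6, 13, 10/3)
obs 12: x=0 → posterior Dirichlet(23/4, 6, 13, 10/3)
obs 13: x=2 → posterior Dirichlet(23/4, 6, 14, 10/3)
obs 14: x=1 → posterior Dirichlet(23/4, 7, 14, 10/3)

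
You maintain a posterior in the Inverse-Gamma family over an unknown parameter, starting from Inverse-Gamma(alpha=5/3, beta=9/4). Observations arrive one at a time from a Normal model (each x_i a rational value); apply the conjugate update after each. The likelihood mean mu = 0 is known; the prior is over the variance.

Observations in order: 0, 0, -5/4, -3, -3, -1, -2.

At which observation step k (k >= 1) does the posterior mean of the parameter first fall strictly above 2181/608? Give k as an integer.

obs 1: x=0 → posterior Inverse-Gamma(13/6, 9/4)
obs 2: x=0 → posterior Inverse-Gamma(8/3, 9/4)
obs 3: x=-5/4 → posterior Inverse-Gamma(19/6, 97/32)
obs 4: x=-3 → posterior Inverse-Gamma(11/3, 241/32)
obs 5: x=-3 → posterior Inverse-Gamma(25/6, 385/32)
obs 6: x=-1 → posterior Inverse-Gamma(14/3, 401/32)
obs 7: x=-2 → posterior Inverse-Gamma(31/6, 465/32)

k = 5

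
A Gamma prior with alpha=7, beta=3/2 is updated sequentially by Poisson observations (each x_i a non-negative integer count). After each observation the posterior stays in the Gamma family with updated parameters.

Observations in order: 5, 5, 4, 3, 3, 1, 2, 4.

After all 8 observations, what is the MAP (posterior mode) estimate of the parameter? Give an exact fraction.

obs 1: x=5 → posterior Gamma(12, 5/2)
obs 2: x=5 → posterior Gamma(17, 7/2)
obs 3: x=4 → posterior Gamma(21, 9/2)
obs 4: x=3 → posterior Gamma(24, 11/2)
obs 5: x=3 → posterior Gamma(27, 13/2)
obs 6: x=1 → posterior Gamma(28, 15/2)
obs 7: x=2 → posterior Gamma(30, 17/2)
obs 8: x=4 → posterior Gamma(34, 19/2)

66/19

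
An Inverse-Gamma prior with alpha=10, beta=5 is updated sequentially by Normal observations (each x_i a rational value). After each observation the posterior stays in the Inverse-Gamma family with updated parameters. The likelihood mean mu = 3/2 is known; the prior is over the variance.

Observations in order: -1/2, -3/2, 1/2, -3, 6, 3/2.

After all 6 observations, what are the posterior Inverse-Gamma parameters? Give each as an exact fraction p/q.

alpha=13, beta=129/4

obs 1: x=-1/2 → posterior Inverse-Gamma(21/2, 7)
obs 2: x=-3/2 → posterior Inverse-Gamma(11, 23/2)
obs 3: x=1/2 → posterior Inverse-Gamma(23/2, 12)
obs 4: x=-3 → posterior Inverse-Gamma(12, 177/8)
obs 5: x=6 → posterior Inverse-Gamma(25/2, 129/4)
obs 6: x=3/2 → posterior Inverse-Gamma(13, 129/4)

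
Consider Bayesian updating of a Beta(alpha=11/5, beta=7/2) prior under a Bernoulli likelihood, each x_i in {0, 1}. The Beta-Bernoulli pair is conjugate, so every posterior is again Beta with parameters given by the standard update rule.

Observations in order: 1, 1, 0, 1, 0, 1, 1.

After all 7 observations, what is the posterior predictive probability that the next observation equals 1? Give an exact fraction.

obs 1: x=1 → posterior Beta(16/5, 7/2)
obs 2: x=1 → posterior Beta(21/5, 7/2)
obs 3: x=0 → posterior Beta(21/5, 9/2)
obs 4: x=1 → posterior Beta(26/5, 9/2)
obs 5: x=0 → posterior Beta(26/5, 11/2)
obs 6: x=1 → posterior Beta(31/5, 11/2)
obs 7: x=1 → posterior Beta(36/5, 11/2)

72/127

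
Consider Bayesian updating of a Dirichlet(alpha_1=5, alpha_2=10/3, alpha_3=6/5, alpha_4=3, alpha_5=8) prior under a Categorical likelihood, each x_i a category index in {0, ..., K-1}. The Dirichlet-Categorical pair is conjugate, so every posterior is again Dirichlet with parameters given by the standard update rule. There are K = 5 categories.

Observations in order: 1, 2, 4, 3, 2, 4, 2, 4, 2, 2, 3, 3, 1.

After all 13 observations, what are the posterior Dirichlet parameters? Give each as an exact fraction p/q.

obs 1: x=1 → posterior Dirichlet(5, 13/3, 6/5, 3, 8)
obs 2: x=2 → posterior Dirichlet(5, 13/3, 11/5, 3, 8)
obs 3: x=4 → posterior Dirichlet(5, 13/3, 11/5, 3, 9)
obs 4: x=3 → posterior Dirichlet(5, 13/3, 11/5, 4, 9)
obs 5: x=2 → posterior Dirichlet(5, 13/3, 16/5, 4, 9)
obs 6: x=4 → posterior Dirichlet(5, 13/3, 16/5, 4, 10)
obs 7: x=2 → posterior Dirichlet(5, 13/3, 21/5, 4, 10)
obs 8: x=4 → posterior Dirichlet(5, 13/3, 21/5, 4, 11)
obs 9: x=2 → posterior Dirichlet(5, 13/3, 26/5, 4, 11)
obs 10: x=2 → posterior Dirichlet(5, 13/3, 31/5, 4, 11)
obs 11: x=3 → posterior Dirichlet(5, 13/3, 31/5, 5, 11)
obs 12: x=3 → posterior Dirichlet(5, 13/3, 31/5, 6, 11)
obs 13: x=1 → posterior Dirichlet(5, 16/3, 31/5, 6, 11)

alpha_1=5, alpha_2=16/3, alpha_3=31/5, alpha_4=6, alpha_5=11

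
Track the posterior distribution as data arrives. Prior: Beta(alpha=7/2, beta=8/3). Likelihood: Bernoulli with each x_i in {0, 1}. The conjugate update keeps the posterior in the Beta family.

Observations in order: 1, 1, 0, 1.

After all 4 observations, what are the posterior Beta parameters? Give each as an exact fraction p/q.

alpha=13/2, beta=11/3

obs 1: x=1 → posterior Beta(9/2, 8/3)
obs 2: x=1 → posterior Beta(11/2, 8/3)
obs 3: x=0 → posterior Beta(11/2, 11/3)
obs 4: x=1 → posterior Beta(13/2, 11/3)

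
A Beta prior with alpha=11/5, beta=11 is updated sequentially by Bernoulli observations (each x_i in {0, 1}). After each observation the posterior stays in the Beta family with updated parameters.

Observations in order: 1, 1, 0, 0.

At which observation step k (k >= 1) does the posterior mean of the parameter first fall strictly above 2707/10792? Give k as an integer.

k = 2

obs 1: x=1 → posterior Beta(16/5, 11)
obs 2: x=1 → posterior Beta(21/5, 11)
obs 3: x=0 → posterior Beta(21/5, 12)
obs 4: x=0 → posterior Beta(21/5, 13)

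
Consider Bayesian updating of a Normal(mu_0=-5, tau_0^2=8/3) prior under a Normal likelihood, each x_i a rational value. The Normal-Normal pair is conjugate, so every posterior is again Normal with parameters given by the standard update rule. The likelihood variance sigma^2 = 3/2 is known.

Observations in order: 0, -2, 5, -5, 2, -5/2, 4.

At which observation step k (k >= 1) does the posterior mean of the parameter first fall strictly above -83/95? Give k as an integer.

k = 3

obs 1: x=0 → posterior Normal(-9/5, 24/25)
obs 2: x=-2 → posterior Normal(-77/41, 24/41)
obs 3: x=5 → posterior Normal(1/19, 8/19)
obs 4: x=-5 → posterior Normal(-77/73, 24/73)
obs 5: x=2 → posterior Normal(-45/89, 24/89)
obs 6: x=-5/2 → posterior Normal(-17/21, 8/35)
obs 7: x=4 → posterior Normal(-21/121, 24/121)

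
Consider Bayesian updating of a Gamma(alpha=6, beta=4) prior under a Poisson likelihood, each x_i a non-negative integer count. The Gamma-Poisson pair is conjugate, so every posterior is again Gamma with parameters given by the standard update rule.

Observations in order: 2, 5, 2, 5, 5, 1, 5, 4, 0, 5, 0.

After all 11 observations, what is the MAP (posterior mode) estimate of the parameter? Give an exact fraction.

13/5

obs 1: x=2 → posterior Gamma(8, 5)
obs 2: x=5 → posterior Gamma(13, 6)
obs 3: x=2 → posterior Gamma(15, 7)
obs 4: x=5 → posterior Gamma(20, 8)
obs 5: x=5 → posterior Gamma(25, 9)
obs 6: x=1 → posterior Gamma(26, 10)
obs 7: x=5 → posterior Gamma(31, 11)
obs 8: x=4 → posterior Gamma(35, 12)
obs 9: x=0 → posterior Gamma(35, 13)
obs 10: x=5 → posterior Gamma(40, 14)
obs 11: x=0 → posterior Gamma(40, 15)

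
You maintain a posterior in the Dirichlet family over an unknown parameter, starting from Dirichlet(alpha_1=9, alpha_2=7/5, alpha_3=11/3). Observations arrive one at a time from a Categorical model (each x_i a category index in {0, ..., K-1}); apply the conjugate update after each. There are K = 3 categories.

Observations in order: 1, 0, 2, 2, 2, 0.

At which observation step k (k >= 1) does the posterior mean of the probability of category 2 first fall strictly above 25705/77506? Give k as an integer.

obs 1: x=1 → posterior Dirichlet(9, 12/5, 11/3)
obs 2: x=0 → posterior Dirichlet(10, 12/5, 11/3)
obs 3: x=2 → posterior Dirichlet(10, 12/5, 14/3)
obs 4: x=2 → posterior Dirichlet(10, 12/5, 17/3)
obs 5: x=2 → posterior Dirichlet(10, 12/5, 20/3)
obs 6: x=0 → posterior Dirichlet(11, 12/5, 20/3)

k = 5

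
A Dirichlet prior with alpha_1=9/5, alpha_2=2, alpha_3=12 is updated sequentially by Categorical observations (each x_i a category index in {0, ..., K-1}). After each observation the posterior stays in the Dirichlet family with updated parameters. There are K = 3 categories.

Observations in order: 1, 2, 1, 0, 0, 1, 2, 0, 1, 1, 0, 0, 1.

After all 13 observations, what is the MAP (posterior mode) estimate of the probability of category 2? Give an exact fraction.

obs 1: x=1 → posterior Dirichlet(9/5, 3, 12)
obs 2: x=2 → posterior Dirichlet(9/5, 3, 13)
obs 3: x=1 → posterior Dirichlet(9/5, 4, 13)
obs 4: x=0 → posterior Dirichlet(14/5, 4, 13)
obs 5: x=0 → posterior Dirichlet(19/5, 4, 13)
obs 6: x=1 → posterior Dirichlet(19/5, 5, 13)
obs 7: x=2 → posterior Dirichlet(19/5, 5, 14)
obs 8: x=0 → posterior Dirichlet(24/5, 5, 14)
obs 9: x=1 → posterior Dirichlet(24/5, 6, 14)
obs 10: x=1 → posterior Dirichlet(24/5, 7, 14)
obs 11: x=0 → posterior Dirichlet(29/5, 7, 14)
obs 12: x=0 → posterior Dirichlet(34/5, 7, 14)
obs 13: x=1 → posterior Dirichlet(34/5, 8, 14)

65/129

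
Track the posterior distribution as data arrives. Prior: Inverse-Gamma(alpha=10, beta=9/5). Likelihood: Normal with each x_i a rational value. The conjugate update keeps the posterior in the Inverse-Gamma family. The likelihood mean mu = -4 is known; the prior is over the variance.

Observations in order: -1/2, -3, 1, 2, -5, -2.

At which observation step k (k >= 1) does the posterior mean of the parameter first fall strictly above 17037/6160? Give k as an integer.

obs 1: x=-1/2 → posterior Inverse-Gamma(21/2, 317/40)
obs 2: x=-3 → posterior Inverse-Gamma(11, 337/40)
obs 3: x=1 → posterior Inverse-Gamma(23/2, 837/40)
obs 4: x=2 → posterior Inverse-Gamma(12, 1557/40)
obs 5: x=-5 → posterior Inverse-Gamma(25/2, 1577/40)
obs 6: x=-2 → posterior Inverse-Gamma(13, 1657/40)

k = 4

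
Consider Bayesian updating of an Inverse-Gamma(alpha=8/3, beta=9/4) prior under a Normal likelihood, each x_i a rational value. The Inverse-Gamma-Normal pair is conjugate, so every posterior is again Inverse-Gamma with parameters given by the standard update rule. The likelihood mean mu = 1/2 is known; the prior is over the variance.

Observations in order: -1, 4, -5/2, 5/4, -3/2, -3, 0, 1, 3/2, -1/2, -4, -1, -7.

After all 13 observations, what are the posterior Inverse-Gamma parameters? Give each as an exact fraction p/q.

alpha=55/6, beta=2017/32

obs 1: x=-1 → posterior Inverse-Gamma(19/6, 27/8)
obs 2: x=4 → posterior Inverse-Gamma(11/3, 19/2)
obs 3: x=-5/2 → posterior Inverse-Gamma(25/6, 14)
obs 4: x=5/4 → posterior Inverse-Gamma(14/3, 457/32)
obs 5: x=-3/2 → posterior Inverse-Gamma(31/6, 521/32)
obs 6: x=-3 → posterior Inverse-Gamma(17/3, 717/32)
obs 7: x=0 → posterior Inverse-Gamma(37/6, 721/32)
obs 8: x=1 → posterior Inverse-Gamma(20/3, 725/32)
obs 9: x=3/2 → posterior Inverse-Gamma(43/6, 741/32)
obs 10: x=-1/2 → posterior Inverse-Gamma(23/3, 757/32)
obs 11: x=-4 → posterior Inverse-Gamma(49/6, 1081/32)
obs 12: x=-1 → posterior Inverse-Gamma(26/3, 1117/32)
obs 13: x=-7 → posterior Inverse-Gamma(55/6, 2017/32)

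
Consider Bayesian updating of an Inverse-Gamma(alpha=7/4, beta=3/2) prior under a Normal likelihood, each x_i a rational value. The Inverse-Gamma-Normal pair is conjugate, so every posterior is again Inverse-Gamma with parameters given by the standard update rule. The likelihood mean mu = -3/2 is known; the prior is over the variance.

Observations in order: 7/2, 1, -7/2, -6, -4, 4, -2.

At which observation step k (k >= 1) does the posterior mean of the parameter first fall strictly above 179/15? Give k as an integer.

k = 6

obs 1: x=7/2 → posterior Inverse-Gamma(9/4, 14)
obs 2: x=1 → posterior Inverse-Gamma(11/4, 137/8)
obs 3: x=-7/2 → posterior Inverse-Gamma(13/4, 153/8)
obs 4: x=-6 → posterior Inverse-Gamma(15/4, 117/4)
obs 5: x=-4 → posterior Inverse-Gamma(17/4, 259/8)
obs 6: x=4 → posterior Inverse-Gamma(19/4, 95/2)
obs 7: x=-2 → posterior Inverse-Gamma(21/4, 381/8)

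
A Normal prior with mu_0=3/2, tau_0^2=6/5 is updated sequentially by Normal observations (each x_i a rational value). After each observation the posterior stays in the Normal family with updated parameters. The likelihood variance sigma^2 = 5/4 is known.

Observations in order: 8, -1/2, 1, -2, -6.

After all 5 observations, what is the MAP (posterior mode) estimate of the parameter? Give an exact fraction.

obs 1: x=8 → posterior Normal(459/98, 30/49)
obs 2: x=-1/2 → posterior Normal(435/146, 30/73)
obs 3: x=1 → posterior Normal(483/194, 30/97)
obs 4: x=-2 → posterior Normal(387/242, 30/121)
obs 5: x=-6 → posterior Normal(99/290, 6/29)

99/290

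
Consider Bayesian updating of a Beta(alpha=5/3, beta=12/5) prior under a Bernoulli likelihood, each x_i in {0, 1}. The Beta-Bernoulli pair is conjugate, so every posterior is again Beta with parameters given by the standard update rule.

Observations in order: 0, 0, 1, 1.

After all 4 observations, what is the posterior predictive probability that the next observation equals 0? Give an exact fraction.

obs 1: x=0 → posterior Beta(5/3, 17/5)
obs 2: x=0 → posterior Beta(5/3, 22/5)
obs 3: x=1 → posterior Beta(8/3, 22/5)
obs 4: x=1 → posterior Beta(11/3, 22/5)

6/11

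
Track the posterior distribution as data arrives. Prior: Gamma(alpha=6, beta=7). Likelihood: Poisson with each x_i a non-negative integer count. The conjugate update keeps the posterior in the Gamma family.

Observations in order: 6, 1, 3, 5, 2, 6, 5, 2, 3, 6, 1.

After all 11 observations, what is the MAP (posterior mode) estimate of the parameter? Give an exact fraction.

obs 1: x=6 → posterior Gamma(12, 8)
obs 2: x=1 → posterior Gamma(13, 9)
obs 3: x=3 → posterior Gamma(16, 10)
obs 4: x=5 → posterior Gamma(21, 11)
obs 5: x=2 → posterior Gamma(23, 12)
obs 6: x=6 → posterior Gamma(29, 13)
obs 7: x=5 → posterior Gamma(34, 14)
obs 8: x=2 → posterior Gamma(36, 15)
obs 9: x=3 → posterior Gamma(39, 16)
obs 10: x=6 → posterior Gamma(45, 17)
obs 11: x=1 → posterior Gamma(46, 18)

5/2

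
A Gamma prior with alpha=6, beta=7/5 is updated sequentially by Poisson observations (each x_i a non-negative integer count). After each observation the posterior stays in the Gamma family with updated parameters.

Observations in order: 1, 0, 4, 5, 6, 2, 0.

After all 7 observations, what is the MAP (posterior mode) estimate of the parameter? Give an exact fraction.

obs 1: x=1 → posterior Gamma(7, 12/5)
obs 2: x=0 → posterior Gamma(7, 17/5)
obs 3: x=4 → posterior Gamma(11, 22/5)
obs 4: x=5 → posterior Gamma(16, 27/5)
obs 5: x=6 → posterior Gamma(22, 32/5)
obs 6: x=2 → posterior Gamma(24, 37/5)
obs 7: x=0 → posterior Gamma(24, 42/5)

115/42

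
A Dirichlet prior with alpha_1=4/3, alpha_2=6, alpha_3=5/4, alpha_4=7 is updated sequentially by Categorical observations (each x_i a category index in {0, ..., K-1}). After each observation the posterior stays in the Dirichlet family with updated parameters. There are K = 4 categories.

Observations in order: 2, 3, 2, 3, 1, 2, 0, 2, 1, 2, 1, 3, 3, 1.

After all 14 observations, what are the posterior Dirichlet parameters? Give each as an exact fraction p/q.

alpha_1=7/3, alpha_2=10, alpha_3=25/4, alpha_4=11

obs 1: x=2 → posterior Dirichlet(4/3, 6, 9/4, 7)
obs 2: x=3 → posterior Dirichlet(4/3, 6, 9/4, 8)
obs 3: x=2 → posterior Dirichlet(4/3, 6, 13/4, 8)
obs 4: x=3 → posterior Dirichlet(4/3, 6, 13/4, 9)
obs 5: x=1 → posterior Dirichlet(4/3, 7, 13/4, 9)
obs 6: x=2 → posterior Dirichlet(4/3, 7, 17/4, 9)
obs 7: x=0 → posterior Dirichlet(7/3, 7, 17/4, 9)
obs 8: x=2 → posterior Dirichlet(7/3, 7, 21/4, 9)
obs 9: x=1 → posterior Dirichlet(7/3, 8, 21/4, 9)
obs 10: x=2 → posterior Dirichlet(7/3, 8, 25/4, 9)
obs 11: x=1 → posterior Dirichlet(7/3, 9, 25/4, 9)
obs 12: x=3 → posterior Dirichlet(7/3, 9, 25/4, 10)
obs 13: x=3 → posterior Dirichlet(7/3, 9, 25/4, 11)
obs 14: x=1 → posterior Dirichlet(7/3, 10, 25/4, 11)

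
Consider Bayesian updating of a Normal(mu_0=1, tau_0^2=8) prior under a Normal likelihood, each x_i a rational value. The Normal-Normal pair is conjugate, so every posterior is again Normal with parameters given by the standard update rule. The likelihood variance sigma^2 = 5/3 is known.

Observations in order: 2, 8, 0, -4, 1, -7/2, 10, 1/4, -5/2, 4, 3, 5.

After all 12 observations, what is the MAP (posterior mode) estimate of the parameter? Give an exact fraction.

563/293

obs 1: x=2 → posterior Normal(53/29, 40/29)
obs 2: x=8 → posterior Normal(245/53, 40/53)
obs 3: x=0 → posterior Normal(35/11, 40/77)
obs 4: x=-4 → posterior Normal(149/101, 40/101)
obs 5: x=1 → posterior Normal(173/125, 8/25)
obs 6: x=-7/2 → posterior Normal(89/149, 40/149)
obs 7: x=10 → posterior Normal(329/173, 40/173)
obs 8: x=1/4 → posterior Normal(335/197, 40/197)
obs 9: x=-5/2 → posterior Normal(275/221, 40/221)
obs 10: x=4 → posterior Normal(53/35, 8/49)
obs 11: x=3 → posterior Normal(443/269, 40/269)
obs 12: x=5 → posterior Normal(563/293, 40/293)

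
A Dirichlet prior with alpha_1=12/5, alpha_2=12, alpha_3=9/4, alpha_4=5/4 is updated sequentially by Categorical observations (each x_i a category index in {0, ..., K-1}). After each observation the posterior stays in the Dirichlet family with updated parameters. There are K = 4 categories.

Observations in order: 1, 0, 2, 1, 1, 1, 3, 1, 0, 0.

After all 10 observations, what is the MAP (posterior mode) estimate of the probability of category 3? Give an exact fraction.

obs 1: x=1 → posterior Dirichlet(12/5, 13, 9/4, 5/4)
obs 2: x=0 → posterior Dirichlet(17/5, 13, 9/4, 5/4)
obs 3: x=2 → posterior Dirichlet(17/5, 13, 13/4, 5/4)
obs 4: x=1 → posterior Dirichlet(17/5, 14, 13/4, 5/4)
obs 5: x=1 → posterior Dirichlet(17/5, 15, 13/4, 5/4)
obs 6: x=1 → posterior Dirichlet(17/5, 16, 13/4, 5/4)
obs 7: x=3 → posterior Dirichlet(17/5, 16, 13/4, 9/4)
obs 8: x=1 → posterior Dirichlet(17/5, 17, 13/4, 9/4)
obs 9: x=0 → posterior Dirichlet(22/5, 17, 13/4, 9/4)
obs 10: x=0 → posterior Dirichlet(27/5, 17, 13/4, 9/4)

25/478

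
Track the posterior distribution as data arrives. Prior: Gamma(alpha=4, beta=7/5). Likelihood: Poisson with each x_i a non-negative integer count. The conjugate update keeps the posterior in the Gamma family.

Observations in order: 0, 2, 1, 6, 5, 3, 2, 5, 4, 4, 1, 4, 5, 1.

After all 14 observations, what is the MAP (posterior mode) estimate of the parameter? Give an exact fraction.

230/77

obs 1: x=0 → posterior Gamma(4, 12/5)
obs 2: x=2 → posterior Gamma(6, 17/5)
obs 3: x=1 → posterior Gamma(7, 22/5)
obs 4: x=6 → posterior Gamma(13, 27/5)
obs 5: x=5 → posterior Gamma(18, 32/5)
obs 6: x=3 → posterior Gamma(21, 37/5)
obs 7: x=2 → posterior Gamma(23, 42/5)
obs 8: x=5 → posterior Gamma(28, 47/5)
obs 9: x=4 → posterior Gamma(32, 52/5)
obs 10: x=4 → posterior Gamma(36, 57/5)
obs 11: x=1 → posterior Gamma(37, 62/5)
obs 12: x=4 → posterior Gamma(41, 67/5)
obs 13: x=5 → posterior Gamma(46, 72/5)
obs 14: x=1 → posterior Gamma(47, 77/5)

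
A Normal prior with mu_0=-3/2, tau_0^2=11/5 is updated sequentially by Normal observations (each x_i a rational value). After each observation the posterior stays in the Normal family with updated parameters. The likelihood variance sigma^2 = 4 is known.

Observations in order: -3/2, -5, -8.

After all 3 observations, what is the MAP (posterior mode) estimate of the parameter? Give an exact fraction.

obs 1: x=-3/2 → posterior Normal(-3/2, 44/31)
obs 2: x=-5 → posterior Normal(-29/12, 22/21)
obs 3: x=-8 → posterior Normal(-379/106, 44/53)

-379/106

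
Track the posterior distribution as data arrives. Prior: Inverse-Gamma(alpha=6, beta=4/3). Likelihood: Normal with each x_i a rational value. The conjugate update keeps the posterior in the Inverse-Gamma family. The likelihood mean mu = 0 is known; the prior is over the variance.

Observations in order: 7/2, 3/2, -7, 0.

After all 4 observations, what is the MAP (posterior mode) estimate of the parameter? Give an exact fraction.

397/108

obs 1: x=7/2 → posterior Inverse-Gamma(13/2, 179/24)
obs 2: x=3/2 → posterior Inverse-Gamma(7, 103/12)
obs 3: x=-7 → posterior Inverse-Gamma(15/2, 397/12)
obs 4: x=0 → posterior Inverse-Gamma(8, 397/12)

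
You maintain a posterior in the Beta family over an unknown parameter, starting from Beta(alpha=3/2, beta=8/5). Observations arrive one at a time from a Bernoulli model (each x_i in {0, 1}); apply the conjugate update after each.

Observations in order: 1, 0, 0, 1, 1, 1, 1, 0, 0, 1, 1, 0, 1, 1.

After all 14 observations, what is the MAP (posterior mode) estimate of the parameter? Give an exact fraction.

95/151

obs 1: x=1 → posterior Beta(5/2, 8/5)
obs 2: x=0 → posterior Beta(5/2, 13/5)
obs 3: x=0 → posterior Beta(5/2, 18/5)
obs 4: x=1 → posterior Beta(7/2, 18/5)
obs 5: x=1 → posterior Beta(9/2, 18/5)
obs 6: x=1 → posterior Beta(11/2, 18/5)
obs 7: x=1 → posterior Beta(13/2, 18/5)
obs 8: x=0 → posterior Beta(13/2, 23/5)
obs 9: x=0 → posterior Beta(13/2, 28/5)
obs 10: x=1 → posterior Beta(15/2, 28/5)
obs 11: x=1 → posterior Beta(17/2, 28/5)
obs 12: x=0 → posterior Beta(17/2, 33/5)
obs 13: x=1 → posterior Beta(19/2, 33/5)
obs 14: x=1 → posterior Beta(21/2, 33/5)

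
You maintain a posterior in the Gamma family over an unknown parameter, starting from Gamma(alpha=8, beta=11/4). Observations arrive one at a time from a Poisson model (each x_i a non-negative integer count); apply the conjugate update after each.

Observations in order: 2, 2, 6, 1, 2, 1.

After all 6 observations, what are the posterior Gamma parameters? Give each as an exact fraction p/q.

obs 1: x=2 → posterior Gamma(10, 15/4)
obs 2: x=2 → posterior Gamma(12, 19/4)
obs 3: x=6 → posterior Gamma(18, 23/4)
obs 4: x=1 → posterior Gamma(19, 27/4)
obs 5: x=2 → posterior Gamma(21, 31/4)
obs 6: x=1 → posterior Gamma(22, 35/4)

alpha=22, beta=35/4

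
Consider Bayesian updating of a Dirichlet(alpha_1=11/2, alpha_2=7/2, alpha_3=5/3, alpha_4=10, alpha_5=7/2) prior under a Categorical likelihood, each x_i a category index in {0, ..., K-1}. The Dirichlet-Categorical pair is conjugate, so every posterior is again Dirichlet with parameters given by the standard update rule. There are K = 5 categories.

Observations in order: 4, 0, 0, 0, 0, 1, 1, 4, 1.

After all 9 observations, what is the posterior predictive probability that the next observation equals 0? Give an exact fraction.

obs 1: x=4 → posterior Dirichlet(11/2, 7/2, 5/3, 10, 9/2)
obs 2: x=0 → posterior Dirichlet(13/2, 7/2, 5/3, 10, 9/2)
obs 3: x=0 → posterior Dirichlet(15/2, 7/2, 5/3, 10, 9/2)
obs 4: x=0 → posterior Dirichlet(17/2, 7/2, 5/3, 10, 9/2)
obs 5: x=0 → posterior Dirichlet(19/2, 7/2, 5/3, 10, 9/2)
obs 6: x=1 → posterior Dirichlet(19/2, 9/2, 5/3, 10, 9/2)
obs 7: x=1 → posterior Dirichlet(19/2, 11/2, 5/3, 10, 9/2)
obs 8: x=4 → posterior Dirichlet(19/2, 11/2, 5/3, 10, 11/2)
obs 9: x=1 → posterior Dirichlet(19/2, 13/2, 5/3, 10, 11/2)

57/199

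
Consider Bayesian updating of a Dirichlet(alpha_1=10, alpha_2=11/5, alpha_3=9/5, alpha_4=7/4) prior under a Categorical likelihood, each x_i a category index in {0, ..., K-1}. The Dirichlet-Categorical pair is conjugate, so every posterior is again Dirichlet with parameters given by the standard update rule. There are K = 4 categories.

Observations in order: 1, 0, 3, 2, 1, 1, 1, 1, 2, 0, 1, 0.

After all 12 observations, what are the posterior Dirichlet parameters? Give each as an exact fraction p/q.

alpha_1=13, alpha_2=41/5, alpha_3=19/5, alpha_4=11/4

obs 1: x=1 → posterior Dirichlet(10, 16/5, 9/5, 7/4)
obs 2: x=0 → posterior Dirichlet(11, 16/5, 9/5, 7/4)
obs 3: x=3 → posterior Dirichlet(11, 16/5, 9/5, 11/4)
obs 4: x=2 → posterior Dirichlet(11, 16/5, 14/5, 11/4)
obs 5: x=1 → posterior Dirichlet(11, 21/5, 14/5, 11/4)
obs 6: x=1 → posterior Dirichlet(11, 26/5, 14/5, 11/4)
obs 7: x=1 → posterior Dirichlet(11, 31/5, 14/5, 11/4)
obs 8: x=1 → posterior Dirichlet(11, 36/5, 14/5, 11/4)
obs 9: x=2 → posterior Dirichlet(11, 36/5, 19/5, 11/4)
obs 10: x=0 → posterior Dirichlet(12, 36/5, 19/5, 11/4)
obs 11: x=1 → posterior Dirichlet(12, 41/5, 19/5, 11/4)
obs 12: x=0 → posterior Dirichlet(13, 41/5, 19/5, 11/4)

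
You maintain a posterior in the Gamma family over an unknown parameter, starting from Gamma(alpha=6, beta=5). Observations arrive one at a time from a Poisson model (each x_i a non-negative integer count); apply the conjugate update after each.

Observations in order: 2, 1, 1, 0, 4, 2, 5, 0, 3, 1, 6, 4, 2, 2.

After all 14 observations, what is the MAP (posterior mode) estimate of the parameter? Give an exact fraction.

obs 1: x=2 → posterior Gamma(8, 6)
obs 2: x=1 → posterior Gamma(9, 7)
obs 3: x=1 → posterior Gamma(10, 8)
obs 4: x=0 → posterior Gamma(10, 9)
obs 5: x=4 → posterior Gamma(14, 10)
obs 6: x=2 → posterior Gamma(16, 11)
obs 7: x=5 → posterior Gamma(21, 12)
obs 8: x=0 → posterior Gamma(21, 13)
obs 9: x=3 → posterior Gamma(24, 14)
obs 10: x=1 → posterior Gamma(25, 15)
obs 11: x=6 → posterior Gamma(31, 16)
obs 12: x=4 → posterior Gamma(35, 17)
obs 13: x=2 → posterior Gamma(37, 18)
obs 14: x=2 → posterior Gamma(39, 19)

2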